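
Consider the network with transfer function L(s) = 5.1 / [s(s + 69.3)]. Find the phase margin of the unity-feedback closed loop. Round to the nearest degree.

90°

Gain crossover: |L(jω)| = 1 at ω ≈ 0.0736 rad/s.
∠L(j0.0736) = −90° − arctan(0.0736/69.3) ≈ -90.06°
PM = 180° + (-90.06°) = 89.94°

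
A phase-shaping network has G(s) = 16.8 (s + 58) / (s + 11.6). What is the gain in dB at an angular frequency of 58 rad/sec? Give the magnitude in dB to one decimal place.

|j58 + 58| = √(58² + 58²) = 82.02
|j58 + 11.6| = √(58² + 11.6²) = 59.15
|G(j58)| = 16.8 × 82.02 / 59.15 = 23.297
20 log₁₀(23.297) = 27.35 dB

27.3 dB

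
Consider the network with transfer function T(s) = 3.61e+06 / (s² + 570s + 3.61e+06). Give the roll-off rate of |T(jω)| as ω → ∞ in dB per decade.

With 0 zeros and 2 poles, the high-frequency asymptotic slope is 20 × (0 − 2) = -40 dB/decade.

-40 dB/decade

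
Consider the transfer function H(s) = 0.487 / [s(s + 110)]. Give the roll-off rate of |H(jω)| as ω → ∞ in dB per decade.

With 0 zeros and 2 poles, the high-frequency asymptotic slope is 20 × (0 − 2) = -40 dB/decade.

-40 dB/decade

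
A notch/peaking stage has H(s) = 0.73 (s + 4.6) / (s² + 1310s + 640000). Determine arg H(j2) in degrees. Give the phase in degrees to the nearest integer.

∠(j2 + 4.6) = arctan(2/4.6) = 23.50°
∠[(j2)² + 1310(j2) + 640000] = ∠[6.4e+05 + j2620] = 0.23°
∠H(j2) = 23.50° − 0.23° = 23.26°

23°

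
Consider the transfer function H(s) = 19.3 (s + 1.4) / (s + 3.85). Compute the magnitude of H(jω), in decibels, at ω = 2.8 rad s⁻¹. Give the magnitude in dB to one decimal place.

|j2.8 + 1.4| = √(2.8² + 1.4²) = 3.13
|j2.8 + 3.85| = √(2.8² + 3.85²) = 4.761
|H(j2.8)| = 19.3 × 3.13 / 4.761 = 12.692
20 log₁₀(12.692) = 22.07 dB

22.1 dB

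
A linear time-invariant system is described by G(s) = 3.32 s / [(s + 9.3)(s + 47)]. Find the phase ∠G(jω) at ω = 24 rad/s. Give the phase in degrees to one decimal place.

-5.9°

∠(j24) = 90.00°
∠(j24 + 9.3) = arctan(24/9.3) = 68.82°
∠(j24 + 47) = arctan(24/47) = 27.05°
∠G(j24) = 90.00° − (68.82° + 27.05°) = -5.87°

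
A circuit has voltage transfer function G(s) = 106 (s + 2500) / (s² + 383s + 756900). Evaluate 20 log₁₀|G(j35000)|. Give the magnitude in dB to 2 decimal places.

|j35000 + 2500| = √(35000² + 2500²) = 3.509e+04
|(j35000)² + 383(j35000) + 756900| = |-1.2242e+09 + j1.3405e+07| = 1.224e+09
|G(j35000)| = 106 × 3.509e+04 / 1.224e+09 = 0.003038
20 log₁₀(0.003038) = -50.348 dB

-50.35 dB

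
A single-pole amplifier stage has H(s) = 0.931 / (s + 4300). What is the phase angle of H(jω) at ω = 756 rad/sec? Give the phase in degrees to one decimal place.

∠(j756 + 4300) = arctan(756/4300) = 9.97°
∠H(j756) = −9.97° = -9.97°

-10.0°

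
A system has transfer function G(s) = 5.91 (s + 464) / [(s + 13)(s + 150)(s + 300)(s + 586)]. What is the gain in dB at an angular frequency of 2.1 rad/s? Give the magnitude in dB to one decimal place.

-102.1 dB

|j2.1 + 464| = √(2.1² + 464²) = 464
|j2.1 + 13| = √(2.1² + 13²) = 13.17
|j2.1 + 150| = √(2.1² + 150²) = 150
|j2.1 + 300| = √(2.1² + 300²) = 300
|j2.1 + 586| = √(2.1² + 586²) = 586
|G(j2.1)| = 5.91 × 464 / (13.17 × 150 × 300 × 586) = 7.896e-06
20 log₁₀(7.896e-06) = -102.05 dB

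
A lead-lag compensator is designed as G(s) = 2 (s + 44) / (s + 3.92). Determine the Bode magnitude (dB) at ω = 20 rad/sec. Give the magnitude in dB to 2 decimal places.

|j20 + 44| = √(20² + 44²) = 48.33
|j20 + 3.92| = √(20² + 3.92²) = 20.38
|G(j20)| = 2 × 48.33 / 20.38 = 4.743
20 log₁₀(4.743) = 13.521 dB

13.52 dB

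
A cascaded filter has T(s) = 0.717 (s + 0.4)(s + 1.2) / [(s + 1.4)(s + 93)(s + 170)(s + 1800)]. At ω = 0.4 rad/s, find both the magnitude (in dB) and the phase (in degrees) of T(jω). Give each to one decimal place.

|j0.4 + 0.4| = √(0.4² + 0.4²) = 0.5657
|j0.4 + 1.2| = √(0.4² + 1.2²) = 1.265
|j0.4 + 1.4| = √(0.4² + 1.4²) = 1.456
|j0.4 + 93| = √(0.4² + 93²) = 93
|j0.4 + 170| = √(0.4² + 170²) = 170
|j0.4 + 1800| = √(0.4² + 1800²) = 1800
|T(j0.4)| = 0.717 × 0.5657 × 1.265 / (1.456 × 93 × 170 × 1800) = 1.2382e-08
20 log₁₀(1.2382e-08) = -158.14 dB
∠(j0.4 + 0.4) = arctan(0.4/0.4) = 45.00°
∠(j0.4 + 1.2) = arctan(0.4/1.2) = 18.43°
∠(j0.4 + 1.4) = arctan(0.4/1.4) = 15.95°
∠(j0.4 + 93) = arctan(0.4/93) = 0.25°
∠(j0.4 + 170) = arctan(0.4/170) = 0.13°
∠(j0.4 + 1800) = arctan(0.4/1800) = 0.01°
∠T(j0.4) = 45.00° + 18.43° − (15.95° + 0.25° + 0.13° + 0.01°) = 47.10°

|T| = -158.1 dB, ∠T = 47.1°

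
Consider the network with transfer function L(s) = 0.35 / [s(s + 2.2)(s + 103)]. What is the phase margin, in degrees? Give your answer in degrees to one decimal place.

90.0 deg

Gain crossover: |L(jω)| = 1 at ω ≈ 0.00154 rad/s.
∠L(j0.00154) = −90° − arctan(0.00154/2.2) − arctan(0.00154/103) ≈ -90.04°
PM = 180° + (-90.04°) = 89.96°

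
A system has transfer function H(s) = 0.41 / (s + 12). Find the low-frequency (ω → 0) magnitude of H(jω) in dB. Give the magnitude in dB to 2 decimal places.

-29.33 dB

H(0) = 0.41 / 12 = 0.034167
20 log₁₀(0.034167) = -29.328 dB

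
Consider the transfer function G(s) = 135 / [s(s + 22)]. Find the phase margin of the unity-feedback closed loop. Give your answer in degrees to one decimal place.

Gain crossover: |G(jω)| = 1 at ω ≈ 5.93 rad/sec.
∠G(j5.93) = −90° − arctan(5.93/22) ≈ -105.07°
PM = 180° + (-105.07°) = 74.93°

74.9°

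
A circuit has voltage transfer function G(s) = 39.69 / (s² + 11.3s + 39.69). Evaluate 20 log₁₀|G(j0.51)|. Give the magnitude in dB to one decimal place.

|(j0.51)² + 11.3(j0.51) + 39.69| = |39.43 + j5.763| = 39.85
|G(j0.51)| = 39.69 / 39.85 = 0.99601
20 log₁₀(0.99601) = -0.03 dB

-0.0 dB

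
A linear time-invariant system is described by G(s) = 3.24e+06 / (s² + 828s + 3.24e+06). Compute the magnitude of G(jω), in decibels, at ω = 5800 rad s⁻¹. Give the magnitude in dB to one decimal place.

-19.6 dB

|(j5800)² + 828(j5800) + 3.24e+06| = |-3.04e+07 + j4.8024e+06| = 3.078e+07
|G(j5800)| = 3.24e+06 / 3.078e+07 = 0.10527
20 log₁₀(0.10527) = -19.55 dB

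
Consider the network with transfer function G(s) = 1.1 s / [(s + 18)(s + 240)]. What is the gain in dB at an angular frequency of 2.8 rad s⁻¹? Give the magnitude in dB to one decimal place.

|j2.8| = 2.8
|j2.8 + 18| = √(2.8² + 18²) = 18.22
|j2.8 + 240| = √(2.8² + 240²) = 240
|G(j2.8)| = 1.1 × 2.8 / (18.22 × 240) = 0.00070444
20 log₁₀(0.00070444) = -63.04 dB

-63.0 dB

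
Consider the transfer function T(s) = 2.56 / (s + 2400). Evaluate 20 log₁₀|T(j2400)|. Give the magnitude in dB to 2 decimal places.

|j2400 + 2400| = √(2400² + 2400²) = 3394
|T(j2400)| = 2.56 / 3394 = 0.00075425
20 log₁₀(0.00075425) = -62.450 dB

-62.45 dB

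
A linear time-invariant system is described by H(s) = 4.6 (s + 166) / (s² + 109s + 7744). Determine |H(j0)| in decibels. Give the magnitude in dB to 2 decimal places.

-20.12 dB

H(0) = 4.6 × 166 / 7744 = 0.098605
20 log₁₀(0.098605) = -20.122 dB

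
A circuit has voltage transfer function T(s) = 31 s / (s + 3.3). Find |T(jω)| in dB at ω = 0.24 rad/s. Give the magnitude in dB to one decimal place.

7.0 dB

|j0.24| = 0.24
|j0.24 + 3.3| = √(0.24² + 3.3²) = 3.309
|T(j0.24)| = 31 × 0.24 / 3.309 = 2.2486
20 log₁₀(2.2486) = 7.04 dB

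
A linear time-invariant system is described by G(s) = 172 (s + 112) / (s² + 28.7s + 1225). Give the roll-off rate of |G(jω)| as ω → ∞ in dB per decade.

With 1 zero and 2 poles, the high-frequency asymptotic slope is 20 × (1 − 2) = -20 dB/decade.

-20 dB/decade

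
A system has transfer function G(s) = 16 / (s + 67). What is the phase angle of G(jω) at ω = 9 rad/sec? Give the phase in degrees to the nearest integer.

∠(j9 + 67) = arctan(9/67) = 7.65°
∠G(j9) = −7.65° = -7.65°

-8°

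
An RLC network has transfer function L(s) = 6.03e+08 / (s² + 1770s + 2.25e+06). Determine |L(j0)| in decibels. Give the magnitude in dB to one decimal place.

48.6 dB

L(0) = 6.03e+08 / 2.25e+06 = 268
20 log₁₀(268) = 48.56 dB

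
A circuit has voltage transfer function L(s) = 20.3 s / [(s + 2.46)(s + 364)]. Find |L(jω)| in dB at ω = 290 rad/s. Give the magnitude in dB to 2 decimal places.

|j290| = 290
|j290 + 2.46| = √(290² + 2.46²) = 290
|j290 + 364| = √(290² + 364²) = 465.4
|L(j290)| = 20.3 × 290 / (290 × 465.4) = 0.043617
20 log₁₀(0.043617) = -27.207 dB

-27.21 dB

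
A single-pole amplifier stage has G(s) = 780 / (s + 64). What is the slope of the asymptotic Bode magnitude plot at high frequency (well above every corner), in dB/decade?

-20 dB/decade

With 0 zeros and 1 pole, the high-frequency asymptotic slope is 20 × (0 − 1) = -20 dB/decade.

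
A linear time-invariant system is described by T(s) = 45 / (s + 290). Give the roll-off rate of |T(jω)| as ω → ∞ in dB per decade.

With 0 zeros and 1 pole, the high-frequency asymptotic slope is 20 × (0 − 1) = -20 dB/decade.

-20 dB/decade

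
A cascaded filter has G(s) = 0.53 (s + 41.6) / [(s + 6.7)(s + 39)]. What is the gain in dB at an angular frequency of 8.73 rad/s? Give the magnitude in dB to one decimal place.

|j8.73 + 41.6| = √(8.73² + 41.6²) = 42.51
|j8.73 + 6.7| = √(8.73² + 6.7²) = 11
|j8.73 + 39| = √(8.73² + 39²) = 39.97
|G(j8.73)| = 0.53 × 42.51 / (11 × 39.97) = 0.051223
20 log₁₀(0.051223) = -25.81 dB

-25.8 dB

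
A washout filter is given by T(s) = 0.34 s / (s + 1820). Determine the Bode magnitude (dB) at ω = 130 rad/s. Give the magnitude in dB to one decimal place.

|j130| = 130
|j130 + 1820| = √(130² + 1820²) = 1825
|T(j130)| = 0.34 × 130 / 1825 = 0.024224
20 log₁₀(0.024224) = -32.32 dB

-32.3 dB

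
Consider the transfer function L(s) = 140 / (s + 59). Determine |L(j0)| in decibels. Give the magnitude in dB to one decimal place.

7.5 dB

L(0) = 140 / 59 = 2.3729
20 log₁₀(2.3729) = 7.51 dB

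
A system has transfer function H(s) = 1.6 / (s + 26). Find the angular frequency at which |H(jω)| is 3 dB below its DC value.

For a single-pole low-pass, the −3 dB point is at the pole: ω = 26 rad/s.

26 rad/s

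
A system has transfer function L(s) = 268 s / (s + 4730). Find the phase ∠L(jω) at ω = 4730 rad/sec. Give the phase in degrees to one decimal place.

45.0°

∠(j4730) = 90.00°
∠(j4730 + 4730) = arctan(4730/4730) = 45.00°
∠L(j4730) = 90.00° − 45.00° = 45.00°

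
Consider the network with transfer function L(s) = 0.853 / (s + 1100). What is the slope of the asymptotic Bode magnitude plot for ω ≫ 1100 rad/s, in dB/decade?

-20 dB/decade

With 0 zeros and 1 pole, the high-frequency asymptotic slope is 20 × (0 − 1) = -20 dB/decade.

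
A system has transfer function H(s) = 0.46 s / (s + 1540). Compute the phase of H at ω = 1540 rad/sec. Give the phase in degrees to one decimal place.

∠(j1540) = 90.00°
∠(j1540 + 1540) = arctan(1540/1540) = 45.00°
∠H(j1540) = 90.00° − 45.00° = 45.00°

45.0°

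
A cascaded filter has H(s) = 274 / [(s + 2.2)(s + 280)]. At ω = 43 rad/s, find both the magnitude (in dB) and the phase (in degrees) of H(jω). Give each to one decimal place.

|H| = -33.0 dB, ∠H = -95.8°

|j43 + 2.2| = √(43² + 2.2²) = 43.06
|j43 + 280| = √(43² + 280²) = 283.3
|H(j43)| = 274 / (43.06 × 283.3) = 0.022464
20 log₁₀(0.022464) = -32.97 dB
∠(j43 + 2.2) = arctan(43/2.2) = 87.07°
∠(j43 + 280) = arctan(43/280) = 8.73°
∠H(j43) = − (87.07° + 8.73°) = -95.80°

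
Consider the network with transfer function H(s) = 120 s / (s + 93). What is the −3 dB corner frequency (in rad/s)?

For a single-pole high-pass, the −3 dB point is at the pole: ω = 93 rad/s.

93 rad/s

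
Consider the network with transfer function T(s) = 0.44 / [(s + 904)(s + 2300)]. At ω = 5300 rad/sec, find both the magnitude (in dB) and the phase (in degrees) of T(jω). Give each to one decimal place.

|T| = -157.0 dB, ∠T = -146.9°

|j5300 + 904| = √(5300² + 904²) = 5377
|j5300 + 2300| = √(5300² + 2300²) = 5778
|T(j5300)| = 0.44 / (5377 × 5778) = 1.4165e-08
20 log₁₀(1.4165e-08) = -156.98 dB
∠(j5300 + 904) = arctan(5300/904) = 80.32°
∠(j5300 + 2300) = arctan(5300/2300) = 66.54°
∠T(j5300) = − (80.32° + 66.54°) = -146.86°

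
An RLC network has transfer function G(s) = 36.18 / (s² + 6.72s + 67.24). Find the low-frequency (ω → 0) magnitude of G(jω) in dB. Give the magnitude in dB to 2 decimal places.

-5.38 dB

G(0) = 36.18 / 67.24 = 0.53807
20 log₁₀(0.53807) = -5.383 dB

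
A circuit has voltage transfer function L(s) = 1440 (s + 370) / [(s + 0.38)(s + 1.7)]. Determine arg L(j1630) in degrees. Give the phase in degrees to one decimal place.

-102.7°

∠(j1630 + 370) = arctan(1630/370) = 77.21°
∠(j1630 + 0.38) = arctan(1630/0.38) = 89.99°
∠(j1630 + 1.7) = arctan(1630/1.7) = 89.94°
∠L(j1630) = 77.21° − (89.99° + 89.94°) = -102.72°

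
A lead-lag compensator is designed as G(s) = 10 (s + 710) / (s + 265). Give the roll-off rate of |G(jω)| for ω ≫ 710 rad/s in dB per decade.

With 1 zero and 1 pole, the high-frequency asymptotic slope is 20 × (1 − 1) = 0 dB/decade.

0 dB/decade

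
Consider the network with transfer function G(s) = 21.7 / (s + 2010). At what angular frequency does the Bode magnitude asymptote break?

2010 rad/sec

The single real pole at s = −2010 gives a corner at ω = 2010 rad/sec.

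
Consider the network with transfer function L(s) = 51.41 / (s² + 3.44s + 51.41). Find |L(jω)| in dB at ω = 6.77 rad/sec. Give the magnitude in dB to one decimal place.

|(j6.77)² + 3.44(j6.77) + 51.41| = |5.5771 + j23.289| = 23.95
|L(j6.77)| = 51.41 / 23.95 = 2.1468
20 log₁₀(2.1468) = 6.64 dB

6.6 dB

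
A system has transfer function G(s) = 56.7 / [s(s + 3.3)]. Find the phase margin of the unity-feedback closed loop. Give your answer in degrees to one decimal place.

24.7°

Gain crossover: |G(jω)| = 1 at ω ≈ 7.18 rad/sec.
∠G(j7.18) = −90° − arctan(7.18/3.3) ≈ -155.31°
PM = 180° + (-155.31°) = 24.69°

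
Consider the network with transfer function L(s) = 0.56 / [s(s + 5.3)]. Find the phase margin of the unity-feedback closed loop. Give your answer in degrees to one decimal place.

Gain crossover: |L(jω)| = 1 at ω ≈ 0.106 rad s⁻¹.
∠L(j0.106) = −90° − arctan(0.106/5.3) ≈ -91.14°
PM = 180° + (-91.14°) = 88.86°

88.9°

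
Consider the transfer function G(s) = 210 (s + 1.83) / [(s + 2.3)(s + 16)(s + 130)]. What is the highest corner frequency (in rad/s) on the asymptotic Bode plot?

Break frequencies occur at each pole and zero magnitude: 1.83 rad/s, 2.3 rad/s, 16 rad/s, 130 rad/s.
The highest is 130 rad/s.

130 rad/s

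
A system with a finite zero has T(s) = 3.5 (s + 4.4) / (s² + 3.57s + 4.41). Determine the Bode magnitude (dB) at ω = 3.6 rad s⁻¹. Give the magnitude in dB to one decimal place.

2.2 dB

|j3.6 + 4.4| = √(3.6² + 4.4²) = 5.685
|(j3.6)² + 3.57(j3.6) + 4.41| = |-8.55 + j12.852| = 15.44
|T(j3.6)| = 3.5 × 5.685 / 15.44 = 1.289
20 log₁₀(1.289) = 2.21 dB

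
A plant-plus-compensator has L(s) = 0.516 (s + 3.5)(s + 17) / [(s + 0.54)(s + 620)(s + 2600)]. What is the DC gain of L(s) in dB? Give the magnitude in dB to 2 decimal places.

L(0) = 0.516 × 3.5 × 17 / (0.54 × 620 × 2600) = 3.527e-05
20 log₁₀(3.527e-05) = -89.052 dB

-89.05 dB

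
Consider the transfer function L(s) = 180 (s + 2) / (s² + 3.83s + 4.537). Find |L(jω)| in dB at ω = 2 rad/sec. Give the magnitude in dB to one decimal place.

|j2 + 2| = √(2² + 2²) = 2.828
|(j2)² + 3.83(j2) + 4.537| = |0.537 + j7.66| = 7.679
|L(j2)| = 180 × 2.828 / 7.679 = 66.302
20 log₁₀(66.302) = 36.43 dB

36.4 dB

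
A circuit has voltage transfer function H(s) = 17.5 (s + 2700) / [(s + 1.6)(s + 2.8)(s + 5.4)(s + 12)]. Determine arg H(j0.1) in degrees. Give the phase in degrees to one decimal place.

∠(j0.1 + 2700) = arctan(0.1/2700) = 0.00°
∠(j0.1 + 1.6) = arctan(0.1/1.6) = 3.58°
∠(j0.1 + 2.8) = arctan(0.1/2.8) = 2.05°
∠(j0.1 + 5.4) = arctan(0.1/5.4) = 1.06°
∠(j0.1 + 12) = arctan(0.1/12) = 0.48°
∠H(j0.1) = 0.00° − (3.58° + 2.05° + 1.06° + 0.48°) = -7.16°

-7.2°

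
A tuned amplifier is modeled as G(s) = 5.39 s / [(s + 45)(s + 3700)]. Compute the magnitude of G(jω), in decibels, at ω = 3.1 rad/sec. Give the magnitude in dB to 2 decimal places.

|j3.1| = 3.1
|j3.1 + 45| = √(3.1² + 45²) = 45.11
|j3.1 + 3700| = √(3.1² + 3700²) = 3700
|G(j3.1)| = 5.39 × 3.1 / (45.11 × 3700) = 0.00010012
20 log₁₀(0.00010012) = -79.990 dB

-79.99 dB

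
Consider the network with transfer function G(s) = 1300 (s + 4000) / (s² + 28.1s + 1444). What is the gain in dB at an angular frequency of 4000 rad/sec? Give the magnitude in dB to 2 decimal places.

|j4000 + 4000| = √(4000² + 4000²) = 5657
|(j4000)² + 28.1(j4000) + 1444| = |-1.5999e+07 + j1.124e+05| = 1.6e+07
|G(j4000)| = 1300 × 5657 / 1.6e+07 = 0.45965
20 log₁₀(0.45965) = -6.751 dB

-6.75 dB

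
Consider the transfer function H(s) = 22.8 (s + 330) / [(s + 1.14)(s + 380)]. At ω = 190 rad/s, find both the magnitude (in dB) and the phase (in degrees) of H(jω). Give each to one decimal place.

|j190 + 330| = √(190² + 330²) = 380.8
|j190 + 1.14| = √(190² + 1.14²) = 190
|j190 + 380| = √(190² + 380²) = 424.9
|H(j190)| = 22.8 × 380.8 / (190 × 424.9) = 0.10755
20 log₁₀(0.10755) = -19.37 dB
∠(j190 + 330) = arctan(190/330) = 29.93°
∠(j190 + 1.14) = arctan(190/1.14) = 89.66°
∠(j190 + 380) = arctan(190/380) = 26.57°
∠H(j190) = 29.93° − (89.66° + 26.57°) = -86.29°

|H| = -19.4 dB, ∠H = -86.3°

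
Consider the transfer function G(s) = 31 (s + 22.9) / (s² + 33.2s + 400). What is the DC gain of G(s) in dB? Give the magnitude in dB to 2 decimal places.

G(0) = 31 × 22.9 / 400 = 1.7748
20 log₁₀(1.7748) = 4.983 dB

4.98 dB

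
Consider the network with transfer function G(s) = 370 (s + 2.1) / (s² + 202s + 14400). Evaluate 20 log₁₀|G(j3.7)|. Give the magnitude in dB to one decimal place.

-19.2 dB

|j3.7 + 2.1| = √(3.7² + 2.1²) = 4.254
|(j3.7)² + 202(j3.7) + 14400| = |14386 + j747.4| = 1.441e+04
|G(j3.7)| = 370 × 4.254 / 1.441e+04 = 0.10927
20 log₁₀(0.10927) = -19.23 dB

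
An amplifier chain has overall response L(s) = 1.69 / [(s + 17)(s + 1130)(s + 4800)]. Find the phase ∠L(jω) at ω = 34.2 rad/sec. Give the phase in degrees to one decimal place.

-65.7°

∠(j34.2 + 17) = arctan(34.2/17) = 63.57°
∠(j34.2 + 1130) = arctan(34.2/1130) = 1.73°
∠(j34.2 + 4800) = arctan(34.2/4800) = 0.41°
∠L(j34.2) = − (63.57° + 1.73° + 0.41°) = -65.71°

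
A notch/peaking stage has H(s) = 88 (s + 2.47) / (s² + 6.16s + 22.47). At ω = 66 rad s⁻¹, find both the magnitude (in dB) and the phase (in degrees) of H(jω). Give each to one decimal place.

|j66 + 2.47| = √(66² + 2.47²) = 66.05
|(j66)² + 6.16(j66) + 22.47| = |-4333.5 + j406.56| = 4353
|H(j66)| = 88 × 66.05 / 4353 = 1.3353
20 log₁₀(1.3353) = 2.51 dB
∠(j66 + 2.47) = arctan(66/2.47) = 87.86°
∠[(j66)² + 6.16(j66) + 22.47] = ∠[-4333.5 + j406.56] = 174.64°
∠H(j66) = 87.86° − 174.64° = -86.78°

|H| = 2.5 dB, ∠H = -86.8°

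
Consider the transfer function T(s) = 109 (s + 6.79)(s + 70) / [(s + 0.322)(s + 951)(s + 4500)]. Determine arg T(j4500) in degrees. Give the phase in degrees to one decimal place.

-34.0°

∠(j4500 + 6.79) = arctan(4500/6.79) = 89.91°
∠(j4500 + 70) = arctan(4500/70) = 89.11°
∠(j4500 + 0.322) = arctan(4500/0.322) = 90.00°
∠(j4500 + 951) = arctan(4500/951) = 78.07°
∠(j4500 + 4500) = arctan(4500/4500) = 45.00°
∠T(j4500) = 89.91° + 89.11° − (90.00° + 78.07° + 45.00°) = -34.04°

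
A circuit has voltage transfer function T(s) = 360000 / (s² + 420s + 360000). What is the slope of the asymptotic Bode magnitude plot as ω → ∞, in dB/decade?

With 0 zeros and 2 poles, the high-frequency asymptotic slope is 20 × (0 − 2) = -40 dB/decade.

-40 dB/decade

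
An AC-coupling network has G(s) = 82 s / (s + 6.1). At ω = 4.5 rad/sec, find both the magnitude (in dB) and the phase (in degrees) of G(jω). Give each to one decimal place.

|j4.5| = 4.5
|j4.5 + 6.1| = √(4.5² + 6.1²) = 7.58
|G(j4.5)| = 82 × 4.5 / 7.58 = 48.679
20 log₁₀(48.679) = 33.75 dB
∠(j4.5) = 90.00°
∠(j4.5 + 6.1) = arctan(4.5/6.1) = 36.42°
∠G(j4.5) = 90.00° − 36.42° = 53.58°

|G| = 33.7 dB, ∠G = 53.6°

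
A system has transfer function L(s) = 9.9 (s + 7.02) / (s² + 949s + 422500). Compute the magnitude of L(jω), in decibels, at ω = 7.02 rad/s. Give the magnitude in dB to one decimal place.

-72.7 dB

|j7.02 + 7.02| = √(7.02² + 7.02²) = 9.928
|(j7.02)² + 949(j7.02) + 422500| = |4.2245e+05 + j6662| = 4.225e+05
|L(j7.02)| = 9.9 × 9.928 / 4.225e+05 = 0.00023263
20 log₁₀(0.00023263) = -72.67 dB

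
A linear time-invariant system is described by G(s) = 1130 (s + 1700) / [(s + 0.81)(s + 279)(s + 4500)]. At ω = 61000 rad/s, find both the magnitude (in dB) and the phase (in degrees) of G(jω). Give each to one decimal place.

|j61000 + 1700| = √(61000² + 1700²) = 6.102e+04
|j61000 + 0.81| = √(61000² + 0.81²) = 6.1e+04
|j61000 + 279| = √(61000² + 279²) = 6.1e+04
|j61000 + 4500| = √(61000² + 4500²) = 6.117e+04
|G(j61000)| = 1130 × 6.102e+04 / (6.1e+04 × 6.1e+04 × 6.117e+04) = 3.0297e-07
20 log₁₀(3.0297e-07) = -130.37 dB
∠(j61000 + 1700) = arctan(61000/1700) = 88.40°
∠(j61000 + 0.81) = arctan(61000/0.81) = 90.00°
∠(j61000 + 279) = arctan(61000/279) = 89.74°
∠(j61000 + 4500) = arctan(61000/4500) = 85.78°
∠G(j61000) = 88.40° − (90.00° + 89.74° + 85.78°) = -177.11°

|G| = -130.4 dB, ∠G = -177.1°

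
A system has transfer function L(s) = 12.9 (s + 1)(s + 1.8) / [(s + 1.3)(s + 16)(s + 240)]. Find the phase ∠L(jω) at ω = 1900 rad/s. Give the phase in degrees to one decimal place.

-82.4°

∠(j1900 + 1) = arctan(1900/1) = 89.97°
∠(j1900 + 1.8) = arctan(1900/1.8) = 89.95°
∠(j1900 + 1.3) = arctan(1900/1.3) = 89.96°
∠(j1900 + 16) = arctan(1900/16) = 89.52°
∠(j1900 + 240) = arctan(1900/240) = 82.80°
∠L(j1900) = 89.97° + 89.95° − (89.96° + 89.52° + 82.80°) = -82.36°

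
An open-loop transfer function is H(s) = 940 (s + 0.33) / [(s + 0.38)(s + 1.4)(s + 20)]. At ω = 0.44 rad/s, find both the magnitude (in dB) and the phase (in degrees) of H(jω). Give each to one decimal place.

|j0.44 + 0.33| = √(0.44² + 0.33²) = 0.55
|j0.44 + 0.38| = √(0.44² + 0.38²) = 0.5814
|j0.44 + 1.4| = √(0.44² + 1.4²) = 1.468
|j0.44 + 20| = √(0.44² + 20²) = 20
|H(j0.44)| = 940 × 0.55 / (0.5814 × 1.468 × 20) = 30.291
20 log₁₀(30.291) = 29.63 dB
∠(j0.44 + 0.33) = arctan(0.44/0.33) = 53.13°
∠(j0.44 + 0.38) = arctan(0.44/0.38) = 49.18°
∠(j0.44 + 1.4) = arctan(0.44/1.4) = 17.45°
∠(j0.44 + 20) = arctan(0.44/20) = 1.26°
∠H(j0.44) = 53.13° − (49.18° + 17.45° + 1.26°) = -14.76°

|H| = 29.6 dB, ∠H = -14.8°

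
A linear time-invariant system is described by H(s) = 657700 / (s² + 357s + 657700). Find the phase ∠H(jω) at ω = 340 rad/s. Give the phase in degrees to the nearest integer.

-13°

∠[(j340)² + 357(j340) + 657700] = ∠[5.421e+05 + j1.2138e+05] = 12.62°
∠H(j340) = −12.62° = -12.62°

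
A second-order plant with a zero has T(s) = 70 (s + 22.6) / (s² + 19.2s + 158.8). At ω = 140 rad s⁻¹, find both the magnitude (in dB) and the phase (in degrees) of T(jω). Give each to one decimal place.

|T| = -5.9 dB, ∠T = -91.3°

|j140 + 22.6| = √(140² + 22.6²) = 141.8
|(j140)² + 19.2(j140) + 158.8| = |-19441 + j2688| = 1.963e+04
|T(j140)| = 70 × 141.8 / 1.963e+04 = 0.5058
20 log₁₀(0.5058) = -5.92 dB
∠(j140 + 22.6) = arctan(140/22.6) = 80.83°
∠[(j140)² + 19.2(j140) + 158.8] = ∠[-19441 + j2688] = 172.13°
∠T(j140) = 80.83° − 172.13° = -91.30°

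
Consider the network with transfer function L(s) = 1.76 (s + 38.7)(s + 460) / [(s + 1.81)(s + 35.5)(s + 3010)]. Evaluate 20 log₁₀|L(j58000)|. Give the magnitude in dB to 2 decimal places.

-90.37 dB

|j58000 + 38.7| = √(58000² + 38.7²) = 5.8e+04
|j58000 + 460| = √(58000² + 460²) = 5.8e+04
|j58000 + 1.81| = √(58000² + 1.81²) = 5.8e+04
|j58000 + 35.5| = √(58000² + 35.5²) = 5.8e+04
|j58000 + 3010| = √(58000² + 3010²) = 5.808e+04
|L(j58000)| = 1.76 × 5.8e+04 × 5.8e+04 / (5.8e+04 × 5.8e+04 × 5.808e+04) = 3.0305e-05
20 log₁₀(3.0305e-05) = -90.370 dB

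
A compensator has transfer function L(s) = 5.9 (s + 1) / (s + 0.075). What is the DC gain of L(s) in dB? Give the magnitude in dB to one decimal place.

L(0) = 5.9 × 1 / 0.075 = 78.667
20 log₁₀(78.667) = 37.92 dB

37.9 dB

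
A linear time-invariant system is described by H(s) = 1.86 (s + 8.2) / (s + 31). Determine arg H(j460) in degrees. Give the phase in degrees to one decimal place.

∠(j460 + 8.2) = arctan(460/8.2) = 88.98°
∠(j460 + 31) = arctan(460/31) = 86.14°
∠H(j460) = 88.98° − 86.14° = 2.83°

2.8 deg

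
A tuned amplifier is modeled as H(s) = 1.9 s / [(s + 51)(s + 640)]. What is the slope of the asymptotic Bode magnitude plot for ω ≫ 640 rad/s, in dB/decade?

-20 dB/decade

With 1 zero and 2 poles, the high-frequency asymptotic slope is 20 × (1 − 2) = -20 dB/decade.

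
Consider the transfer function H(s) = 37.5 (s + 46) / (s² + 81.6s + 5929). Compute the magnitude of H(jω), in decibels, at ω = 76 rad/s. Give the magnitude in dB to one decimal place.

|j76 + 46| = √(76² + 46²) = 88.84
|(j76)² + 81.6(j76) + 5929| = |153 + j6201.6| = 6203
|H(j76)| = 37.5 × 88.84 / 6203 = 0.53702
20 log₁₀(0.53702) = -5.40 dB

-5.4 dB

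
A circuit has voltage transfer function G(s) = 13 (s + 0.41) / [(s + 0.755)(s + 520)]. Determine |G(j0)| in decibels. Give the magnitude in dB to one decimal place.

G(0) = 13 × 0.41 / (0.755 × 520) = 0.013576
20 log₁₀(0.013576) = -37.34 dB

-37.3 dB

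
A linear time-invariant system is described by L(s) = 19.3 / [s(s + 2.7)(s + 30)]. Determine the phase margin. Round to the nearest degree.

85°

Gain crossover: |L(jω)| = 1 at ω ≈ 0.237 rad/sec.
∠L(j0.237) = −90° − arctan(0.237/2.7) − arctan(0.237/30) ≈ -95.48°
PM = 180° + (-95.48°) = 84.52°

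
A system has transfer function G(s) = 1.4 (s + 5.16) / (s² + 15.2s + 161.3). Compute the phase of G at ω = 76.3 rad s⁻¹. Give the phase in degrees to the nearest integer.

-82°

∠(j76.3 + 5.16) = arctan(76.3/5.16) = 86.13°
∠[(j76.3)² + 15.2(j76.3) + 161.3] = ∠[-5660.4 + j1159.8] = 168.42°
∠G(j76.3) = 86.13° − 168.42° = -82.29°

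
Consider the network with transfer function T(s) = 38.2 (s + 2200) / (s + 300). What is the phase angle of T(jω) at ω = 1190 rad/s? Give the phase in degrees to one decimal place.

∠(j1190 + 2200) = arctan(1190/2200) = 28.41°
∠(j1190 + 300) = arctan(1190/300) = 75.85°
∠T(j1190) = 28.41° − 75.85° = -47.44°

-47.4°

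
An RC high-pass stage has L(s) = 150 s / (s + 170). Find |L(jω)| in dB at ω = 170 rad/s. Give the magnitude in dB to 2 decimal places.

40.51 dB

|j170| = 170
|j170 + 170| = √(170² + 170²) = 240.4
|L(j170)| = 150 × 170 / 240.4 = 106.07
20 log₁₀(106.07) = 40.512 dB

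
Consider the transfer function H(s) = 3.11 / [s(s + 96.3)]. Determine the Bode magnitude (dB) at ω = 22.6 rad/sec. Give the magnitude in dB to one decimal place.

|j22.6 + 96.3| = √(22.6² + 96.3²) = 98.92
|j22.6| = 22.6
|H(j22.6)| = 3.11 / (98.92 × 22.6) = 0.0013912
20 log₁₀(0.0013912) = -57.13 dB

-57.1 dB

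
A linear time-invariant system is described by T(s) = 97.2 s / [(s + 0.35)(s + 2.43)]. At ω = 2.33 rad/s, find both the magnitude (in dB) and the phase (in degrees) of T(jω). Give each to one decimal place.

|j2.33| = 2.33
|j2.33 + 0.35| = √(2.33² + 0.35²) = 2.356
|j2.33 + 2.43| = √(2.33² + 2.43²) = 3.367
|T(j2.33)| = 97.2 × 2.33 / (2.356 × 3.367) = 28.552
20 log₁₀(28.552) = 29.11 dB
∠(j2.33) = 90.00°
∠(j2.33 + 0.35) = arctan(2.33/0.35) = 81.46°
∠(j2.33 + 2.43) = arctan(2.33/2.43) = 43.80°
∠T(j2.33) = 90.00° − (81.46° + 43.80°) = -35.25°

|T| = 29.1 dB, ∠T = -35.3°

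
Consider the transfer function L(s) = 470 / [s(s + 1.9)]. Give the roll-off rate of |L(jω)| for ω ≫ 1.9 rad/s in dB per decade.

-40 dB/decade

With 0 zeros and 2 poles, the high-frequency asymptotic slope is 20 × (0 − 2) = -40 dB/decade.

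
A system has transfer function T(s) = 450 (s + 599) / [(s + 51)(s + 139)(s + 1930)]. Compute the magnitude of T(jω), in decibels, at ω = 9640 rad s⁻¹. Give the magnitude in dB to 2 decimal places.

-106.45 dB

|j9640 + 599| = √(9640² + 599²) = 9659
|j9640 + 51| = √(9640² + 51²) = 9640
|j9640 + 139| = √(9640² + 139²) = 9641
|j9640 + 1930| = √(9640² + 1930²) = 9831
|T(j9640)| = 450 × 9659 / (9640 × 9641 × 9831) = 4.7567e-06
20 log₁₀(4.7567e-06) = -106.454 dB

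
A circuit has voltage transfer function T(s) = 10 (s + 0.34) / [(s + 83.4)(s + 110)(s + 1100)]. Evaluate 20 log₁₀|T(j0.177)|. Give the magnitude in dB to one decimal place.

|j0.177 + 0.34| = √(0.177² + 0.34²) = 0.3833
|j0.177 + 83.4| = √(0.177² + 83.4²) = 83.4
|j0.177 + 110| = √(0.177² + 110²) = 110
|j0.177 + 1100| = √(0.177² + 1100²) = 1100
|T(j0.177)| = 10 × 0.3833 / (83.4 × 110 × 1100) = 3.7984e-07
20 log₁₀(3.7984e-07) = -128.41 dB

-128.4 dB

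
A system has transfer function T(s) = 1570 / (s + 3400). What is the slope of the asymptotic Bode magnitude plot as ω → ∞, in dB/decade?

With 0 zeros and 1 pole, the high-frequency asymptotic slope is 20 × (0 − 1) = -20 dB/decade.

-20 dB/decade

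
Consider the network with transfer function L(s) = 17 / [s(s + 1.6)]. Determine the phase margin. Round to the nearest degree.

Gain crossover: |L(jω)| = 1 at ω ≈ 3.97 rad/s.
∠L(j3.97) = −90° − arctan(3.97/1.6) ≈ -158.05°
PM = 180° + (-158.05°) = 21.95°

22°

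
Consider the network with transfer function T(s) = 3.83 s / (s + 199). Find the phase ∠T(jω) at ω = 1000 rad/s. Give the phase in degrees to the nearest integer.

11°

∠(j1000) = 90.00°
∠(j1000 + 199) = arctan(1000/199) = 78.75°
∠T(j1000) = 90.00° − 78.75° = 11.25°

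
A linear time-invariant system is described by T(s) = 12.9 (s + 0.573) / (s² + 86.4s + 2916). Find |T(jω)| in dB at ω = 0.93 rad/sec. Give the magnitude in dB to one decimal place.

-46.3 dB

|j0.93 + 0.573| = √(0.93² + 0.573²) = 1.092
|(j0.93)² + 86.4(j0.93) + 2916| = |2915.1 + j80.352| = 2916
|T(j0.93)| = 12.9 × 1.092 / 2916 = 0.004832
20 log₁₀(0.004832) = -46.32 dB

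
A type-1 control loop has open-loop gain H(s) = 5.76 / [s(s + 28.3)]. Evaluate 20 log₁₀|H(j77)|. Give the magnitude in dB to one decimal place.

|j77 + 28.3| = √(77² + 28.3²) = 82.04
|j77| = 77
|H(j77)| = 5.76 / (82.04 × 77) = 0.00091186
20 log₁₀(0.00091186) = -60.80 dB

-60.8 dB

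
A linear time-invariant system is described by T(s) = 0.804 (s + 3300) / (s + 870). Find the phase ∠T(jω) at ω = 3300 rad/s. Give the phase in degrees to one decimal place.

-30.2°

∠(j3300 + 3300) = arctan(3300/3300) = 45.00°
∠(j3300 + 870) = arctan(3300/870) = 75.23°
∠T(j3300) = 45.00° − 75.23° = -30.23°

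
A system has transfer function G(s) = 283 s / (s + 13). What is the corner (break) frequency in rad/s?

13 rad/s

The single real pole at s = −13 gives a corner at ω = 13 rad/s.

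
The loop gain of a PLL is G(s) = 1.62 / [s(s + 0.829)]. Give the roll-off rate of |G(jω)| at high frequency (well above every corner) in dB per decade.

-40 dB/decade

With 0 zeros and 2 poles, the high-frequency asymptotic slope is 20 × (0 − 2) = -40 dB/decade.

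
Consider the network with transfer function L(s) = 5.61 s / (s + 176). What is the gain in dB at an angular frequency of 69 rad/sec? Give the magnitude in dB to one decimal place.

6.2 dB

|j69| = 69
|j69 + 176| = √(69² + 176²) = 189
|L(j69)| = 5.61 × 69 / 189 = 2.0476
20 log₁₀(2.0476) = 6.23 dB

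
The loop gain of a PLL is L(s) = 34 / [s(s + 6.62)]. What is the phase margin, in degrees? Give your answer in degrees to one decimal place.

Gain crossover: |L(jω)| = 1 at ω ≈ 4.31 rad/s.
∠L(j4.31) = −90° − arctan(4.31/6.62) ≈ -123.04°
PM = 180° + (-123.04°) = 56.96°

57.0°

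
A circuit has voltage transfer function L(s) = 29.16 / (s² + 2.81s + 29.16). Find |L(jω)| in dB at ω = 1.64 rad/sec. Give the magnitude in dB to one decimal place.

|(j1.64)² + 2.81(j1.64) + 29.16| = |26.47 + j4.6084| = 26.87
|L(j1.64)| = 29.16 / 26.87 = 1.0853
20 log₁₀(1.0853) = 0.71 dB

0.7 dB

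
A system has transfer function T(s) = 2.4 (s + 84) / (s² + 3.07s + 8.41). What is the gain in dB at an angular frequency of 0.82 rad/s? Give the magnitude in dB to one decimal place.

|j0.82 + 84| = √(0.82² + 84²) = 84
|(j0.82)² + 3.07(j0.82) + 8.41| = |7.7376 + j2.5174| = 8.137
|T(j0.82)| = 2.4 × 84 / 8.137 = 24.777
20 log₁₀(24.777) = 27.88 dB

27.9 dB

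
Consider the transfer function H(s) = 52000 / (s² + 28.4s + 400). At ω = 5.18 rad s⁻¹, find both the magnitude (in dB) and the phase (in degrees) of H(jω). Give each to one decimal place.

|(j5.18)² + 28.4(j5.18) + 400| = |373.17 + j147.11| = 401.1
|H(j5.18)| = 52000 / 401.1 = 129.64
20 log₁₀(129.64) = 42.25 dB
∠[(j5.18)² + 28.4(j5.18) + 400] = ∠[373.17 + j147.11] = 21.52°
∠H(j5.18) = −21.52° = -21.52°

|H| = 42.3 dB, ∠H = -21.5°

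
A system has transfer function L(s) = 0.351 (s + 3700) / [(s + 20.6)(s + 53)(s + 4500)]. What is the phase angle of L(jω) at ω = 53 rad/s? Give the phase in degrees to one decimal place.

∠(j53 + 3700) = arctan(53/3700) = 0.82°
∠(j53 + 20.6) = arctan(53/20.6) = 68.76°
∠(j53 + 53) = arctan(53/53) = 45.00°
∠(j53 + 4500) = arctan(53/4500) = 0.67°
∠L(j53) = 0.82° − (68.76° + 45.00° + 0.67°) = -113.61°

-113.6 deg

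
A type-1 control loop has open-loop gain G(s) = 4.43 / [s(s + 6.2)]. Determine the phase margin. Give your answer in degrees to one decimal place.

83.5°

Gain crossover: |G(jω)| = 1 at ω ≈ 0.71 rad/s.
∠G(j0.71) = −90° − arctan(0.71/6.2) ≈ -96.53°
PM = 180° + (-96.53°) = 83.47°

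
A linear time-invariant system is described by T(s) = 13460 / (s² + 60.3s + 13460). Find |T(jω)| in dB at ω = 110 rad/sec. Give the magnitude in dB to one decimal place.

|(j110)² + 60.3(j110) + 13460| = |1360 + j6633| = 6771
|T(j110)| = 13460 / 6771 = 1.9879
20 log₁₀(1.9879) = 5.97 dB

6.0 dB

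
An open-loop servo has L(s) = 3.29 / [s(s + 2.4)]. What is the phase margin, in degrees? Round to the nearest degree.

63 deg

Gain crossover: |L(jω)| = 1 at ω ≈ 1.22 rad/s.
∠L(j1.22) = −90° − arctan(1.22/2.4) ≈ -116.98°
PM = 180° + (-116.98°) = 63.02°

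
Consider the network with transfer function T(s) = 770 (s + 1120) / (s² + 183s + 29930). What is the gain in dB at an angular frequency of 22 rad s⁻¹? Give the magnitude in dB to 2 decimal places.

|j22 + 1120| = √(22² + 1120²) = 1120
|(j22)² + 183(j22) + 29930| = |29446 + j4026| = 2.972e+04
|T(j22)| = 770 × 1120 / 2.972e+04 = 29.023
20 log₁₀(29.023) = 29.255 dB

29.25 dB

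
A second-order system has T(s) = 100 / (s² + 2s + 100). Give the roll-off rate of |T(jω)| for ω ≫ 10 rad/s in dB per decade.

With 0 zeros and 2 poles, the high-frequency asymptotic slope is 20 × (0 − 2) = -40 dB/decade.

-40 dB/decade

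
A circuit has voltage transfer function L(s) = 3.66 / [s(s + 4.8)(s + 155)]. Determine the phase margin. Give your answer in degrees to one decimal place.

89.9°

Gain crossover: |L(jω)| = 1 at ω ≈ 0.00492 rad s⁻¹.
∠L(j0.00492) = −90° − arctan(0.00492/4.8) − arctan(0.00492/155) ≈ -90.06°
PM = 180° + (-90.06°) = 89.94°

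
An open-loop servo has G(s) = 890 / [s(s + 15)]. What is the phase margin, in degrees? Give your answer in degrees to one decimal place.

Gain crossover: |G(jω)| = 1 at ω ≈ 28 rad/s.
∠G(j28) = −90° − arctan(28/15) ≈ -151.83°
PM = 180° + (-151.83°) = 28.17°

28.2 deg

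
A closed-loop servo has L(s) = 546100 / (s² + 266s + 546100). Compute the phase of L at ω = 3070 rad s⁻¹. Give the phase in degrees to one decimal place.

∠[(j3070)² + 266(j3070) + 546100] = ∠[-8.8788e+06 + j8.1662e+05] = 174.75°
∠L(j3070) = −174.75° = -174.75°

-174.7°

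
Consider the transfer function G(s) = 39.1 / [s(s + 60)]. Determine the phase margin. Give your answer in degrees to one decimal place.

Gain crossover: |G(jω)| = 1 at ω ≈ 0.652 rad/s.
∠G(j0.652) = −90° − arctan(0.652/60) ≈ -90.62°
PM = 180° + (-90.62°) = 89.38°

89.4°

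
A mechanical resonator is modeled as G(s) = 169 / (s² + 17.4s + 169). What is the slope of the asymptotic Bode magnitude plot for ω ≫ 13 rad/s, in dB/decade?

-40 dB/decade

With 0 zeros and 2 poles, the high-frequency asymptotic slope is 20 × (0 − 2) = -40 dB/decade.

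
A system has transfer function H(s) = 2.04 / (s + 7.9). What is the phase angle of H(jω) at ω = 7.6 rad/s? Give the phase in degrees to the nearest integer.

-44°

∠(j7.6 + 7.9) = arctan(7.6/7.9) = 43.89°
∠H(j7.6) = −43.89° = -43.89°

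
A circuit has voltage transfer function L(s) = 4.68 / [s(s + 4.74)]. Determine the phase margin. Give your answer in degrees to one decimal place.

78.5°

Gain crossover: |L(jω)| = 1 at ω ≈ 0.967 rad s⁻¹.
∠L(j0.967) = −90° − arctan(0.967/4.74) ≈ -101.54°
PM = 180° + (-101.54°) = 78.46°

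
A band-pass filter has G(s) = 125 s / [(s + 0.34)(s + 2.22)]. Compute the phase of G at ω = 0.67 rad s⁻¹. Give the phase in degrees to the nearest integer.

∠(j0.67) = 90.00°
∠(j0.67 + 0.34) = arctan(0.67/0.34) = 63.09°
∠(j0.67 + 2.22) = arctan(0.67/2.22) = 16.79°
∠G(j0.67) = 90.00° − (63.09° + 16.79°) = 10.11°

10°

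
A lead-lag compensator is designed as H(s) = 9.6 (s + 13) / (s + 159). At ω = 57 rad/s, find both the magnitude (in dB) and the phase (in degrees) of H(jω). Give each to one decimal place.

|j57 + 13| = √(57² + 13²) = 58.46
|j57 + 159| = √(57² + 159²) = 168.9
|H(j57)| = 9.6 × 58.46 / 168.9 = 3.3228
20 log₁₀(3.3228) = 10.43 dB
∠(j57 + 13) = arctan(57/13) = 77.15°
∠(j57 + 159) = arctan(57/159) = 19.72°
∠H(j57) = 77.15° − 19.72° = 57.43°

|H| = 10.4 dB, ∠H = 57.4°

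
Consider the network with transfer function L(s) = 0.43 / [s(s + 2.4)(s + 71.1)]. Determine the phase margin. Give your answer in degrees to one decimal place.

89.9°

Gain crossover: |L(jω)| = 1 at ω ≈ 0.00252 rad/sec.
∠L(j0.00252) = −90° − arctan(0.00252/2.4) − arctan(0.00252/71.1) ≈ -90.06°
PM = 180° + (-90.06°) = 89.94°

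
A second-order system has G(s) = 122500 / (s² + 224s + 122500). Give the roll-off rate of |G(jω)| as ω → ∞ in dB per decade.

-40 dB/decade

With 0 zeros and 2 poles, the high-frequency asymptotic slope is 20 × (0 − 2) = -40 dB/decade.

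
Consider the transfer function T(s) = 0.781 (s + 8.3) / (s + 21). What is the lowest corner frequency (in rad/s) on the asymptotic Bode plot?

Break frequencies occur at each pole and zero magnitude: 8.3 rad/s, 21 rad/s.
The lowest is 8.3 rad/s.

8.3 rad/s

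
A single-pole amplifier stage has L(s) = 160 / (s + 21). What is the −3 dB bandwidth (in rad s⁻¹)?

For a single-pole low-pass, the −3 dB point is at the pole: ω = 21 rad s⁻¹.

21 rad s⁻¹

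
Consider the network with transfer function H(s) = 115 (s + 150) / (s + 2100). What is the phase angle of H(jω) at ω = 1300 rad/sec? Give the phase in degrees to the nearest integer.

52°

∠(j1300 + 150) = arctan(1300/150) = 83.42°
∠(j1300 + 2100) = arctan(1300/2100) = 31.76°
∠H(j1300) = 83.42° − 31.76° = 51.66°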